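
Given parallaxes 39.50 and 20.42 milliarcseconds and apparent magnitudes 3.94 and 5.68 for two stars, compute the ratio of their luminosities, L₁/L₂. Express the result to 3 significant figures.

d₁ = 1/p₁ = 1/0.03950″ = 25.316 pc; d₂ = 1/p₂ = 1/0.02042″ = 48.972 pc.
M₁ = m₁ − 5 log₁₀ d₁ + 5 = 3.94 − 7.0170 + 5 = 1.9230.
M₂ = 5.68 − 8.4497 + 5 = 2.2303.
L₁/L₂ = 10^(0.4(M₂ − M₁)) = 10^(0.4 × 0.3073) = 10^0.12292 = 1.3271.

L₁/L₂ = 1.33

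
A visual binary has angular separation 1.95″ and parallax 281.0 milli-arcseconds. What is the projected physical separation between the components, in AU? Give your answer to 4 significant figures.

6.940 AU

d = 1/p = 1/0.2810″ = 3.5587 pc.
At distance d (pc), an angle of θ arcsec spans θ·d AU: s = 1.95 × 3.5587 = 6.9395 AU.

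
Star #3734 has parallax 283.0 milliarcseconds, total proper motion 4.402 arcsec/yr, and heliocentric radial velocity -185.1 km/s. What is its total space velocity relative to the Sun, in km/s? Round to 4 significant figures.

199.2 km/s

d = 1/p = 1/0.2830″ = 3.5336 pc.
v_t = 4.740 μ d = 4.740 × 4.402 × 3.5336 = 73.73 km/s.
v = √(v_r² + v_t²) = √((-185.1)² + 73.73²) = √39698.1 = 199.24 km/s.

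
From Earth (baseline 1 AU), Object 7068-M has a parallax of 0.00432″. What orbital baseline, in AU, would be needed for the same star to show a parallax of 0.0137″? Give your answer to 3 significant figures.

3.17 AU

Parallax scales linearly with baseline: p ∝ B, so B = p_target / p_Earth × 1 AU.
B = 0.0137 / 0.00432 = 3.1713 AU.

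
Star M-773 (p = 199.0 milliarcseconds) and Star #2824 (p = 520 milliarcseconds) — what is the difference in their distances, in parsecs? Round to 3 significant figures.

3.10 pc

d_A = 1/0.1990″ = 5.0251 pc; d_B = 1/0.5200″ = 1.9231 pc.
|d_B − d_A| = |1.9231 − 5.0251| = 3.102 pc.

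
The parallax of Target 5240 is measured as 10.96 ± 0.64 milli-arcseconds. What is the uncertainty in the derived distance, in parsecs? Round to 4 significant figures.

5.328 pc

d = 1/p, so σ_d = σ_p / p².
σ_d = 0.000640 / (0.01096)² = 0.000640 / 0.00012012 = 5.328 pc.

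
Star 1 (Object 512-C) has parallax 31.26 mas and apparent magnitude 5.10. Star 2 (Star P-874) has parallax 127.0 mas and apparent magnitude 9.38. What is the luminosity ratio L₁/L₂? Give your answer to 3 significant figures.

L₁/L₂ = 850

d₁ = 1/p₁ = 1/0.03126″ = 31.99 pc; d₂ = 1/p₂ = 1/0.1270″ = 7.874 pc.
M₁ = m₁ − 5 log₁₀ d₁ + 5 = 5.10 − 7.5251 + 5 = 2.5749.
M₂ = 9.38 − 4.4810 + 5 = 9.8990.
L₁/L₂ = 10^(0.4(M₂ − M₁)) = 10^(0.4 × 7.3241) = 10^2.92964 = 850.43.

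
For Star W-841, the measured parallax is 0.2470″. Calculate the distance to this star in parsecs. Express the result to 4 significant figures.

4.049 pc

d = 1/p = 1/0.2470 = 4.0486 pc.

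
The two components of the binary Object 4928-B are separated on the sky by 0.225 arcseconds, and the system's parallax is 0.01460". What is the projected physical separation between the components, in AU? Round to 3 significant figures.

15.4 AU

d = 1/p = 1/0.01460″ = 68.493 pc.
At distance d (pc), an angle of θ arcsec spans θ·d AU: s = 0.225 × 68.493 = 15.411 AU.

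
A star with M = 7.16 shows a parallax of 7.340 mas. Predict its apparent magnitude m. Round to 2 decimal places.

m = 12.83

d = 1/p = 1/0.007340″ = 136.24 pc.
m − M = 5 log₁₀ d − 5 = 5 log₁₀(136.24) − 5 = 10.6715 − 5 = 5.6715.
m = M + (m − M) = 7.16 + 5.6715 = 12.83.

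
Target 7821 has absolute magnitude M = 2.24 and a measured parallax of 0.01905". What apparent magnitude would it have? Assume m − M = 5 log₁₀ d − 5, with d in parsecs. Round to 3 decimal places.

d = 1/p = 1/0.01905″ = 52.493 pc.
m − M = 5 log₁₀ d − 5 = 5 log₁₀(52.493) − 5 = 8.6005 − 5 = 3.6005.
m = M + (m − M) = 2.24 + 3.6005 = 5.841.

m = 5.841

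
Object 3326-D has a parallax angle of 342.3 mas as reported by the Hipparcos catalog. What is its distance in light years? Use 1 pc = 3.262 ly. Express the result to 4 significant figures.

9.530 light years

p = 342.3 mas = 0.3423 arcsec.
d = 1/p = 1/0.3423 = 2.9214 pc.
In light-years: 2.9214 × 3.262 = 9.5296 ly.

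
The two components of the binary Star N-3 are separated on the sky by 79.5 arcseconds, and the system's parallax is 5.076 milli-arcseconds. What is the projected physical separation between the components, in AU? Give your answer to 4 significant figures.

15660 AU

d = 1/p = 1/0.005076″ = 197.01 pc.
At distance d (pc), an angle of θ arcsec spans θ·d AU: s = 79.5 × 197.01 = 15662 AU.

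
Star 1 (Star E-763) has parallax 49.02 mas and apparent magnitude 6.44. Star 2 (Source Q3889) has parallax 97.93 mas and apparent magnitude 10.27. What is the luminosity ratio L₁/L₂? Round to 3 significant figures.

L₁/L₂ = 136

d₁ = 1/p₁ = 1/0.04902″ = 20.4 pc; d₂ = 1/p₂ = 1/0.09793″ = 10.211 pc.
M₁ = m₁ − 5 log₁₀ d₁ + 5 = 6.44 − 6.5482 + 5 = 4.8918.
M₂ = 10.27 − 5.0453 + 5 = 10.2247.
L₁/L₂ = 10^(0.4(M₂ − M₁)) = 10^(0.4 × 5.3329) = 10^2.13316 = 135.88.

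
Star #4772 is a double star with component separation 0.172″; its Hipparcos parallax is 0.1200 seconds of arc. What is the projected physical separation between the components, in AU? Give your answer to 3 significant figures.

d = 1/p = 1/0.1200″ = 8.3333 pc.
At distance d (pc), an angle of θ arcsec spans θ·d AU: s = 0.172 × 8.3333 = 1.4333 AU.

1.43 AU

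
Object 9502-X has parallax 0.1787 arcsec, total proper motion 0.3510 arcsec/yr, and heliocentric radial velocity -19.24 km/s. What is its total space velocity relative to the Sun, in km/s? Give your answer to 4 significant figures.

d = 1/p = 1/0.1787″ = 5.596 pc.
v_t = 4.740 μ d = 4.740 × 0.3510 × 5.596 = 9.3103 km/s.
v = √(v_r² + v_t²) = √((-19.24)² + 9.3103²) = √456.859 = 21.374 km/s.

21.37 km/s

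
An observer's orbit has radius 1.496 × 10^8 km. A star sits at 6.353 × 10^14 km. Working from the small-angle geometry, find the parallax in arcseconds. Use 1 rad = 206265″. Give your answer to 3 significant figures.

θ ≈ B/d = (1.496 × 10^8) / (6.353 × 10^14) = 2.3548 × 10^-7 rad.
In arcseconds: 2.3548 × 10^-7 × 206265 = 0.048571″.

0.0486 arcsec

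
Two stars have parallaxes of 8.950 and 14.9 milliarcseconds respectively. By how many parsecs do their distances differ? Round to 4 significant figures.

44.62 pc

d_A = 1/0.008950″ = 111.73 pc; d_B = 1/0.01490″ = 67.114 pc.
|d_B − d_A| = |67.114 − 111.73| = 44.616 pc.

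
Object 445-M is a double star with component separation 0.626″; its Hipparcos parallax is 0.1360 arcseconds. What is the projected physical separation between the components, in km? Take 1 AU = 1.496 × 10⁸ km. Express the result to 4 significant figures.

d = 1/p = 1/0.1360″ = 7.3529 pc.
At distance d (pc), an angle of θ arcsec spans θ·d AU: s = 0.626 × 7.3529 = 4.6029 AU.
= 4.6029 × 1.496 × 10⁸ km = 6.8859 × 10^8 km.

6.886 × 10^8 km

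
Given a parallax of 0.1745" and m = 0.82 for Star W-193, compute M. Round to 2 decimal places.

d = 1/p = 1/0.1745″ = 5.7307 pc.
m − M = 5 log₁₀(5.7307) − 5 = 3.7910 − 5 = -1.2090.
M = m − (m − M) = 0.82 − (-1.2090) = 2.03.

M = 2.03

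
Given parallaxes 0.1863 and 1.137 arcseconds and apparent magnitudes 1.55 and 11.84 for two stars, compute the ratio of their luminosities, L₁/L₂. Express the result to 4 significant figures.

L₁/L₂ = 486500

d₁ = 1/p₁ = 1/0.1863″ = 5.3677 pc; d₂ = 1/p₂ = 1/1.137″ = 0.87951 pc.
M₁ = m₁ − 5 log₁₀ d₁ + 5 = 1.55 − 3.6489 + 5 = 2.9011.
M₂ = 11.84 − (-0.2788) + 5 = 17.1188.
L₁/L₂ = 10^(0.4(M₂ − M₁)) = 10^(0.4 × 14.2177) = 10^5.68708 = 4.8650 × 10^5.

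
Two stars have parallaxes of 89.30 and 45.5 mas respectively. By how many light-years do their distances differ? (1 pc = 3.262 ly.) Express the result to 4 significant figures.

35.16 ly

d_A = 1/0.08930″ = 11.198 pc; d_B = 1/0.04550″ = 21.978 pc.
|d_B − d_A| = |21.978 − 11.198| = 10.78 pc = 10.78 × 3.262 ly = 35.164 ly.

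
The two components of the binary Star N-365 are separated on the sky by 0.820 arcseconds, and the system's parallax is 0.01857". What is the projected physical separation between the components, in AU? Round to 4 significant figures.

d = 1/p = 1/0.01857″ = 53.85 pc.
At distance d (pc), an angle of θ arcsec spans θ·d AU: s = 0.820 × 53.85 = 44.157 AU.

44.16 AU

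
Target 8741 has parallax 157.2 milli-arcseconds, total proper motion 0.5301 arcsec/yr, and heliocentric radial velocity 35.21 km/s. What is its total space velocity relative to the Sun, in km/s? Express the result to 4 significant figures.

38.67 km/s

d = 1/p = 1/0.1572″ = 6.3613 pc.
v_t = 4.740 μ d = 4.740 × 0.5301 × 6.3613 = 15.984 km/s.
v = √(v_r² + v_t²) = √(35.21² + 15.984²) = √1495.23 = 38.668 km/s.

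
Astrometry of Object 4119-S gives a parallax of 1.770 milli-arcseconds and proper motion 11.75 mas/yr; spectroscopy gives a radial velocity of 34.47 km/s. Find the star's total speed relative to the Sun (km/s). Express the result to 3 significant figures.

46.7 km/s

d = 1/p = 1/0.001770″ = 564.97 pc.
μ = 11.75 mas/yr = 0.01175 ″/yr.
v_t = 4.740 μ d = 4.740 × 0.01175 × 564.97 = 31.466 km/s.
v = √(v_r² + v_t²) = √(34.47² + 31.466²) = √2178.29 = 46.672 km/s.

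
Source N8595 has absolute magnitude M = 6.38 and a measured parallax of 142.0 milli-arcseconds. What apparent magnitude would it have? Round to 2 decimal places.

m = 5.62

d = 1/p = 1/0.1420″ = 7.0423 pc.
m − M = 5 log₁₀ d − 5 = 5 log₁₀(7.0423) − 5 = 4.2386 − 5 = -0.7614.
m = M + (m − M) = 6.38 + (-0.7614) = 5.62.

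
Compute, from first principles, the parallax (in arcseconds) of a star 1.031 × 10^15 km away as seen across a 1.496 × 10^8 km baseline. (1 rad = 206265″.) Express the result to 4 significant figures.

0.02993 arcsec

θ ≈ B/d = (1.496 × 10^8) / (1.031 × 10^15) = 1.4510 × 10^-7 rad.
In arcseconds: 1.4510 × 10^-7 × 206265 = 0.029929″.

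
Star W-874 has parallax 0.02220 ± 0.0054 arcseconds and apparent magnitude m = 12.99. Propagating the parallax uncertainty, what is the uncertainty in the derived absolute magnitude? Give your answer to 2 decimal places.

σ_M = 0.53 mag

M = m − 5 log₁₀ d + 5 = m + 5 log₁₀ p + 5, so ∂M/∂p = 5/(p ln 10).
σ_M = (5/ln 10) · (σ_p/p) = 2.1715 × 0.0054/0.02220 = 2.1715 × 0.24324 = 0.5282.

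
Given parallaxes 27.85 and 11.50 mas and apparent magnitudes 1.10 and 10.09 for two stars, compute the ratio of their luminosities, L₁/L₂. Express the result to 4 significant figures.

d₁ = 1/p₁ = 1/0.02785″ = 35.907 pc; d₂ = 1/p₂ = 1/0.01150″ = 86.957 pc.
M₁ = m₁ − 5 log₁₀ d₁ + 5 = 1.10 − 7.7759 + 5 = -1.6759.
M₂ = 10.09 − 9.6965 + 5 = 5.3935.
L₁/L₂ = 10^(0.4(M₂ − M₁)) = 10^(0.4 × 7.0694) = 10^2.82776 = 672.6.

L₁/L₂ = 672.6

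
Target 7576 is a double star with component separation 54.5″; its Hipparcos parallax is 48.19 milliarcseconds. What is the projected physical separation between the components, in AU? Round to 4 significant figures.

d = 1/p = 1/0.04819″ = 20.751 pc.
At distance d (pc), an angle of θ arcsec spans θ·d AU: s = 54.5 × 20.751 = 1130.9 AU.

1131 AU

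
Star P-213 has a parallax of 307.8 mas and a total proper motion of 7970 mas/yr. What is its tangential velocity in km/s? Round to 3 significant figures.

d = 1/p = 1/0.3078″ = 3.2489 pc.
μ = 7970 mas/yr = 7.97 ″/yr.
v_t = 4.74 × μ × d = 4.74 × 7.97 × 3.2489 = 122.74 km/s.

123 km/s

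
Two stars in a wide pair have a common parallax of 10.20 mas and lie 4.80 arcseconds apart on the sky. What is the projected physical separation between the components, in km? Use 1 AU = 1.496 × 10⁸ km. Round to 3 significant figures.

d = 1/p = 1/0.01020″ = 98.039 pc.
At distance d (pc), an angle of θ arcsec spans θ·d AU: s = 4.80 × 98.039 = 470.59 AU.
= 470.59 × 1.496 × 10⁸ km = 7.0400 × 10^10 km.

7.04 × 10^10 km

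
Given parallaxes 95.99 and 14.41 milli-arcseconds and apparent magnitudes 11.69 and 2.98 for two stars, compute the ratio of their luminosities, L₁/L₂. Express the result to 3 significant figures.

d₁ = 1/p₁ = 1/0.09599″ = 10.418 pc; d₂ = 1/p₂ = 1/0.01441″ = 69.396 pc.
M₁ = m₁ − 5 log₁₀ d₁ + 5 = 11.69 − 5.0889 + 5 = 11.6011.
M₂ = 2.98 − 9.2067 + 5 = -1.2267.
L₁/L₂ = 10^(0.4(M₂ − M₁)) = 10^(0.4 × (-12.8278)) = 10^(-5.13112) = 0.000007394.

L₁/L₂ = 7.39 × 10^-6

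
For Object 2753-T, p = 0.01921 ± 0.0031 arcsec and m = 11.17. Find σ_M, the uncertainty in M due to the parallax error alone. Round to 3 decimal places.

M = m − 5 log₁₀ d + 5 = m + 5 log₁₀ p + 5, so ∂M/∂p = 5/(p ln 10).
σ_M = (5/ln 10) · (σ_p/p) = 2.1715 × 0.0031/0.01921 = 2.1715 × 0.16137 = 0.35041.

σ_M = 0.350 mag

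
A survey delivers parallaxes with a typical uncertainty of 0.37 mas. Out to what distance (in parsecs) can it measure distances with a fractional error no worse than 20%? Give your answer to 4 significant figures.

540.5 pc

σ_d/d = σ_p/p, so the condition is σ_p/p ≤ 0.20, i.e. p ≥ σ_p/0.20.
p_min = 0.37/0.20 = 1.85 mas = 0.00185 arcsec.
d_max = 1/p_min = 1/0.00185 = 540.54 pc.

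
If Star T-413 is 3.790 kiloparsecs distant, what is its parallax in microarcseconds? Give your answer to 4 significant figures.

263.9 μas

d = 3.790 kpc = 3790 pc.
p = 1/d = 1/3790 = 0.00026385 arcsec.
= 0.00026385 × 10⁶ = 263.85 μas.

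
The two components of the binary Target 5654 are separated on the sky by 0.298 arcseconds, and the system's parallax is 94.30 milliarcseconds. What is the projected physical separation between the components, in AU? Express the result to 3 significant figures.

3.16 AU

d = 1/p = 1/0.09430″ = 10.604 pc.
At distance d (pc), an angle of θ arcsec spans θ·d AU: s = 0.298 × 10.604 = 3.16 AU.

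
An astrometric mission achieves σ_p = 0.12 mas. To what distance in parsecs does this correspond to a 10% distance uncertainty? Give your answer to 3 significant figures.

833 pc

σ_d/d = σ_p/p, so the condition is σ_p/p ≤ 0.10, i.e. p ≥ σ_p/0.10.
p_min = 0.12/0.10 = 1.2 mas = 0.0012 arcsec.
d_max = 1/p_min = 1/0.0012 = 833.33 pc.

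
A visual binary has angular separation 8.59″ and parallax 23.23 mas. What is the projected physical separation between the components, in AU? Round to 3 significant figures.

d = 1/p = 1/0.02323″ = 43.048 pc.
At distance d (pc), an angle of θ arcsec spans θ·d AU: s = 8.59 × 43.048 = 369.78 AU.

370 AU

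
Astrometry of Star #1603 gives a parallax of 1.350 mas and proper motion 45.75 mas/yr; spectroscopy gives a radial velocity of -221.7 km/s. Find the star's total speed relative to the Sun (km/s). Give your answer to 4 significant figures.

273.8 km/s

d = 1/p = 1/0.001350″ = 740.74 pc.
μ = 45.75 mas/yr = 0.04575 ″/yr.
v_t = 4.740 μ d = 4.740 × 0.04575 × 740.74 = 160.63 km/s.
v = √(v_r² + v_t²) = √((-221.7)² + 160.63²) = √74952.9 = 273.78 km/s.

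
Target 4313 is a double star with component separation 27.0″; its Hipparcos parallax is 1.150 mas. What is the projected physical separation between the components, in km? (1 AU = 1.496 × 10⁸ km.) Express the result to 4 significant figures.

d = 1/p = 1/0.001150″ = 869.57 pc.
At distance d (pc), an angle of θ arcsec spans θ·d AU: s = 27.0 × 869.57 = 23478 AU.
= 23478 × 1.496 × 10⁸ km = 3.5123 × 10^12 km.

3.512 × 10^12 km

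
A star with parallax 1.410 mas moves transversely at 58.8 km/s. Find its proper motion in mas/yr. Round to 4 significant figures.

d = 1/p = 1/0.001410″ = 709.22 pc.
μ = v_t / (4.74 d) = 58.8 / (4.74 × 709.22) = 58.8 / 3361.7 = 0.017491 ″/yr = 17.491 mas/yr.

17.49 mas/yr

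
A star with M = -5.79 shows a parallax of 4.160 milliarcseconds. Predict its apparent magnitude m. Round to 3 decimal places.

m = 1.115

d = 1/p = 1/0.004160″ = 240.38 pc.
m − M = 5 log₁₀ d − 5 = 5 log₁₀(240.38) − 5 = 11.9045 − 5 = 6.9045.
m = M + (m − M) = -5.79 + 6.9045 = 1.115.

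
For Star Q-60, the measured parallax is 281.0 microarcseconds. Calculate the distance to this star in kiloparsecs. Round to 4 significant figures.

3.559 kpc

p = 281.0 microarcseconds = 0.0002810 arcsec.
d = 1/p = 1/0.0002810 = 3558.7 pc.
= 3.5587 kpc.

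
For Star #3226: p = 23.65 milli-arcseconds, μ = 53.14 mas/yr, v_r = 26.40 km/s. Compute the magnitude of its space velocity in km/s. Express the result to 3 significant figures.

d = 1/p = 1/0.02365″ = 42.283 pc.
μ = 53.14 mas/yr = 0.05314 ″/yr.
v_t = 4.740 μ d = 4.740 × 0.05314 × 42.283 = 10.65 km/s.
v = √(v_r² + v_t²) = √(26.40² + 10.65²) = √810.383 = 28.467 km/s.

28.5 km/s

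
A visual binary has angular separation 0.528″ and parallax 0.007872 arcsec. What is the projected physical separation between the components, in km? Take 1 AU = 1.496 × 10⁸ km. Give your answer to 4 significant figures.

d = 1/p = 1/0.007872″ = 127.03 pc.
At distance d (pc), an angle of θ arcsec spans θ·d AU: s = 0.528 × 127.03 = 67.072 AU.
= 67.072 × 1.496 × 10⁸ km = 1.0034 × 10^10 km.

1.003 × 10^10 km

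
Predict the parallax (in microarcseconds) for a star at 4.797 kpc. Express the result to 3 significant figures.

208 μas

d = 4.797 kpc = 4797 pc.
p = 1/d = 1/4797 = 0.00020846 arcsec.
= 0.00020846 × 10⁶ = 208.46 μas.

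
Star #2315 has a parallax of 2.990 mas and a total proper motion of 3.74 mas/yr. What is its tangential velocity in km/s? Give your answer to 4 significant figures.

d = 1/p = 1/0.002990″ = 334.45 pc.
μ = 3.74 mas/yr = 0.00374 ″/yr.
v_t = 4.74 × μ × d = 4.74 × 0.00374 × 334.45 = 5.929 km/s.

5.929 km/s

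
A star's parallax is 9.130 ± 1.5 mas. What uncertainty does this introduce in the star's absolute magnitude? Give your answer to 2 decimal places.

M = m − 5 log₁₀ d + 5 = m + 5 log₁₀ p + 5, so ∂M/∂p = 5/(p ln 10).
σ_M = (5/ln 10) · (σ_p/p) = 2.1715 × 1.5/9.130 = 2.1715 × 0.16429 = 0.35676.

σ_M = 0.36 mag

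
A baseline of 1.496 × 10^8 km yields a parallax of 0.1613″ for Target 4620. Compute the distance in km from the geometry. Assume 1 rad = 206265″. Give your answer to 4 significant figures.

θ = 0.1613″ = 0.1613/206265 = 7.8200 × 10^-7 rad.
d = B/θ = (1.496 × 10^8) / (7.8200 × 10^-7) = 1.9130 × 10^14 km.

1.913 × 10^14 km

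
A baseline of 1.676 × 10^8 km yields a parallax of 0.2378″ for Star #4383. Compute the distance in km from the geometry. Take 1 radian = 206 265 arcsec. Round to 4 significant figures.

θ = 0.2378″ = 0.2378/206265 = 1.1529 × 10^-6 rad.
d = B/θ = (1.676 × 10^8) / (1.1529 × 10^-6) = 1.4537 × 10^14 km.

1.454 × 10^14 km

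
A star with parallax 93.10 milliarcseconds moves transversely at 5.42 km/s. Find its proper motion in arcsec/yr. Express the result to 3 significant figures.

d = 1/p = 1/0.09310″ = 10.741 pc.
μ = v_t / (4.74 d) = 5.42 / (4.74 × 10.741) = 5.42 / 50.912 = 0.10646 ″/yr.

0.106 arcsec/yr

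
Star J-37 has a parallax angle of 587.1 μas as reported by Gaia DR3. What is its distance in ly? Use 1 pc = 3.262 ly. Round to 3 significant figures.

p = 587.1 μas = 0.0005871 arcsec.
d = 1/p = 1/0.0005871 = 1703.3 pc.
In light-years: 1703.3 × 3.262 = 5556.2 ly.

5560 ly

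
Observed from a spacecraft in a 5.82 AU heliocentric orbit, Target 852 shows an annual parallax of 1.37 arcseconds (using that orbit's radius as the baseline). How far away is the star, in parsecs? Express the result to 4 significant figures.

4.248 pc

With baseline B (in AU) and parallax p (in arcsec), d = B/p parsecs.
d = 5.82 / 1.37 = 4.2482 pc.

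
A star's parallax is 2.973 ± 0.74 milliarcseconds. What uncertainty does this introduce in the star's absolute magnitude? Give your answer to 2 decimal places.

σ_M = 0.54 mag

M = m − 5 log₁₀ d + 5 = m + 5 log₁₀ p + 5, so ∂M/∂p = 5/(p ln 10).
σ_M = (5/ln 10) · (σ_p/p) = 2.1715 × 0.74/2.973 = 2.1715 × 0.24891 = 0.54051.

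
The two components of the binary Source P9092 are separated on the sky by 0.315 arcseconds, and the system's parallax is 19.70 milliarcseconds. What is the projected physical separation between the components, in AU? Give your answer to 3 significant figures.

16.0 AU

d = 1/p = 1/0.01970″ = 50.761 pc.
At distance d (pc), an angle of θ arcsec spans θ·d AU: s = 0.315 × 50.761 = 15.99 AU.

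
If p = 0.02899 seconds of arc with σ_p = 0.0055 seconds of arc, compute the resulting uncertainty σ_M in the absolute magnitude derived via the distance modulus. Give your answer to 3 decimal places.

M = m − 5 log₁₀ d + 5 = m + 5 log₁₀ p + 5, so ∂M/∂p = 5/(p ln 10).
σ_M = (5/ln 10) · (σ_p/p) = 2.1715 × 0.0055/0.02899 = 2.1715 × 0.18972 = 0.41198.

σ_M = 0.412 mag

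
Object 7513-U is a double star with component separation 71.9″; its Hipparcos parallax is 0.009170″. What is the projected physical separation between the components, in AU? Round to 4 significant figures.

7841 AU

d = 1/p = 1/0.009170″ = 109.05 pc.
At distance d (pc), an angle of θ arcsec spans θ·d AU: s = 71.9 × 109.05 = 7840.7 AU.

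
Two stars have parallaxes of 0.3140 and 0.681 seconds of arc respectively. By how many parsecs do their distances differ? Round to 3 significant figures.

1.72 pc

d_A = 1/0.3140″ = 3.1847 pc; d_B = 1/0.6810″ = 1.4684 pc.
|d_B − d_A| = |1.4684 − 3.1847| = 1.7163 pc.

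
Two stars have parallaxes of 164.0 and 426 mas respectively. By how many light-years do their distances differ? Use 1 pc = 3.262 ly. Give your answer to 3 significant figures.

12.2 ly

d_A = 1/0.1640″ = 6.0976 pc; d_B = 1/0.4260″ = 2.3474 pc.
|d_B − d_A| = |2.3474 − 6.0976| = 3.7502 pc = 3.7502 × 3.262 ly = 12.233 ly.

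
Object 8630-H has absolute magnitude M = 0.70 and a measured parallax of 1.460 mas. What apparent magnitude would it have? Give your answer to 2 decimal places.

m = 9.88

d = 1/p = 1/0.001460″ = 684.93 pc.
m − M = 5 log₁₀ d − 5 = 5 log₁₀(684.93) − 5 = 14.1782 − 5 = 9.1782.
m = M + (m − M) = 0.70 + 9.1782 = 9.88.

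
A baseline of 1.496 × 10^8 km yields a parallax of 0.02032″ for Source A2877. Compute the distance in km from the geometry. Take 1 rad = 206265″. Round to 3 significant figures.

θ = 0.02032″ = 0.02032/206265 = 9.8514 × 10^-8 rad.
d = B/θ = (1.496 × 10^8) / (9.8514 × 10^-8) = 1.5186 × 10^15 km.

1.52 × 10^15 km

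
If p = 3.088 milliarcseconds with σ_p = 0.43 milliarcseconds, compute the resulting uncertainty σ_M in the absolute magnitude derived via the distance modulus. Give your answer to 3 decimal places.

M = m − 5 log₁₀ d + 5 = m + 5 log₁₀ p + 5, so ∂M/∂p = 5/(p ln 10).
σ_M = (5/ln 10) · (σ_p/p) = 2.1715 × 0.43/3.088 = 2.1715 × 0.13925 = 0.30238.

σ_M = 0.302 mag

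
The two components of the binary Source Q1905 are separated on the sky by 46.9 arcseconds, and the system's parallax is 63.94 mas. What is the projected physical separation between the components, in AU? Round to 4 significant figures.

733.5 AU

d = 1/p = 1/0.06394″ = 15.64 pc.
At distance d (pc), an angle of θ arcsec spans θ·d AU: s = 46.9 × 15.64 = 733.52 AU.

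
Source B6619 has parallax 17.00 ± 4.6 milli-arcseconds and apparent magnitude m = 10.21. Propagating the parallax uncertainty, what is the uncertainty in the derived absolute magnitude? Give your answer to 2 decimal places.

σ_M = 0.59 mag

M = m − 5 log₁₀ d + 5 = m + 5 log₁₀ p + 5, so ∂M/∂p = 5/(p ln 10).
σ_M = (5/ln 10) · (σ_p/p) = 2.1715 × 4.6/17.00 = 2.1715 × 0.27059 = 0.58759.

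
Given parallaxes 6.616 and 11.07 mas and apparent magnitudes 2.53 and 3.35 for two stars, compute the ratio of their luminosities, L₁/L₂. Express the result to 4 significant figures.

d₁ = 1/p₁ = 1/0.006616″ = 151.15 pc; d₂ = 1/p₂ = 1/0.01107″ = 90.334 pc.
M₁ = m₁ − 5 log₁₀ d₁ + 5 = 2.53 − 10.8970 + 5 = -3.3670.
M₂ = 3.35 − 9.7793 + 5 = -1.4293.
L₁/L₂ = 10^(0.4(M₂ − M₁)) = 10^(0.4 × 1.9377) = 10^0.77508 = 5.9577.

L₁/L₂ = 5.958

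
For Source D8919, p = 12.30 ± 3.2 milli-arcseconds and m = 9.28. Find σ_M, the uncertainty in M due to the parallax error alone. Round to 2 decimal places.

σ_M = 0.56 mag

M = m − 5 log₁₀ d + 5 = m + 5 log₁₀ p + 5, so ∂M/∂p = 5/(p ln 10).
σ_M = (5/ln 10) · (σ_p/p) = 2.1715 × 3.2/12.30 = 2.1715 × 0.26016 = 0.56494.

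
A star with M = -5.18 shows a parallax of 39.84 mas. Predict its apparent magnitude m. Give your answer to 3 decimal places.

d = 1/p = 1/0.03984″ = 25.1 pc.
m − M = 5 log₁₀ d − 5 = 5 log₁₀(25.1) − 5 = 6.9984 − 5 = 1.9984.
m = M + (m − M) = -5.18 + 1.9984 = -3.182.

m = -3.182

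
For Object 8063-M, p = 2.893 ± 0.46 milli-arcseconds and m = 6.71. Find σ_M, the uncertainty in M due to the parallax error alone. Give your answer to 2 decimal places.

M = m − 5 log₁₀ d + 5 = m + 5 log₁₀ p + 5, so ∂M/∂p = 5/(p ln 10).
σ_M = (5/ln 10) · (σ_p/p) = 2.1715 × 0.46/2.893 = 2.1715 × 0.159 = 0.34527.

σ_M = 0.35 mag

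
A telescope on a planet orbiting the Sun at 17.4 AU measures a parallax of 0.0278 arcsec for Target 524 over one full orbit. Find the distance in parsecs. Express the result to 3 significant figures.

With baseline B (in AU) and parallax p (in arcsec), d = B/p parsecs.
d = 17.4 / 0.0278 = 625.9 pc.

626 pc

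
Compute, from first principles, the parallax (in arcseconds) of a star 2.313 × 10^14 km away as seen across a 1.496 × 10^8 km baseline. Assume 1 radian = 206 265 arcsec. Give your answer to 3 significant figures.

θ ≈ B/d = (1.496 × 10^8) / (2.313 × 10^14) = 6.4678 × 10^-7 rad.
In arcseconds: 6.4678 × 10^-7 × 206265 = 0.13341″.

0.133 arcsec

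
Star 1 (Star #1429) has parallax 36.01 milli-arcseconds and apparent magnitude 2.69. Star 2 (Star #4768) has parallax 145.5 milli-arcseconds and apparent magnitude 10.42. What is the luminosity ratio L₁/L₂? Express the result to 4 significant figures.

L₁/L₂ = 20180

d₁ = 1/p₁ = 1/0.03601″ = 27.77 pc; d₂ = 1/p₂ = 1/0.1455″ = 6.8729 pc.
M₁ = m₁ − 5 log₁₀ d₁ + 5 = 2.69 − 7.2179 + 5 = 0.4721.
M₂ = 10.42 − 4.1857 + 5 = 11.2343.
L₁/L₂ = 10^(0.4(M₂ − M₁)) = 10^(0.4 × 10.7622) = 10^4.30488 = 20178.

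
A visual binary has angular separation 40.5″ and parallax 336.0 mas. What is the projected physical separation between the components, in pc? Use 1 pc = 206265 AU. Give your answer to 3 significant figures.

0.000584 pc

d = 1/p = 1/0.3360″ = 2.9762 pc.
At distance d (pc), an angle of θ arcsec spans θ·d AU: s = 40.5 × 2.9762 = 120.54 AU.
= 120.54 / 206265 = 0.00058439 pc.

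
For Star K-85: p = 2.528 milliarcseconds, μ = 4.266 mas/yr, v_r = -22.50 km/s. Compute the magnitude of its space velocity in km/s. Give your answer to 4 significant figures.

d = 1/p = 1/0.002528″ = 395.57 pc.
μ = 4.266 mas/yr = 0.004266 ″/yr.
v_t = 4.740 μ d = 4.740 × 0.004266 × 395.57 = 7.9988 km/s.
v = √(v_r² + v_t²) = √((-22.50)² + 7.9988²) = √570.231 = 23.88 km/s.

23.88 km/s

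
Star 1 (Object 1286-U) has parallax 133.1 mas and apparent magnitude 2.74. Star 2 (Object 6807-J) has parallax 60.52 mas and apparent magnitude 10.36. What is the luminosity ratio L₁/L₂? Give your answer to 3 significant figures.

d₁ = 1/p₁ = 1/0.1331″ = 7.5131 pc; d₂ = 1/p₂ = 1/0.06052″ = 16.523 pc.
M₁ = m₁ − 5 log₁₀ d₁ + 5 = 2.74 − 4.3791 + 5 = 3.3609.
M₂ = 10.36 − 6.0904 + 5 = 9.2696.
L₁/L₂ = 10^(0.4(M₂ − M₁)) = 10^(0.4 × 5.9087) = 10^2.36348 = 230.93.

L₁/L₂ = 231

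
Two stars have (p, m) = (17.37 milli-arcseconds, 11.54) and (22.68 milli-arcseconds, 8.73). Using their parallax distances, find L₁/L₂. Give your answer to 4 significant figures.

L₁/L₂ = 0.1281

d₁ = 1/p₁ = 1/0.01737″ = 57.571 pc; d₂ = 1/p₂ = 1/0.02268″ = 44.092 pc.
M₁ = m₁ − 5 log₁₀ d₁ + 5 = 11.54 − 8.8010 + 5 = 7.7390.
M₂ = 8.73 − 8.2218 + 5 = 5.5082.
L₁/L₂ = 10^(0.4(M₂ − M₁)) = 10^(0.4 × (-2.2308)) = 10^(-0.89232) = 0.12814.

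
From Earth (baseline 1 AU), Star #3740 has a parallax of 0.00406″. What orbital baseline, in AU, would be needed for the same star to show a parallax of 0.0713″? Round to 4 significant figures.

17.56 AU

Parallax scales linearly with baseline: p ∝ B, so B = p_target / p_Earth × 1 AU.
B = 0.0713 / 0.00406 = 17.562 AU.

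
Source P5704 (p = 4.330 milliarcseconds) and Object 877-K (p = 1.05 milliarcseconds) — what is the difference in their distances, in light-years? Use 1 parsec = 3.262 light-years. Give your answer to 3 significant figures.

2350 ly

d_A = 1/0.004330″ = 230.95 pc; d_B = 1/0.001050″ = 952.38 pc.
|d_B − d_A| = |952.38 − 230.95| = 721.43 pc = 721.43 × 3.262 ly = 2353.3 ly.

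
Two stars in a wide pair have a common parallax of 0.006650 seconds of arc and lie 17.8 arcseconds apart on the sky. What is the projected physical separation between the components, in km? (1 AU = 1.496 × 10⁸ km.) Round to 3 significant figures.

4.00 × 10^11 km

d = 1/p = 1/0.006650″ = 150.38 pc.
At distance d (pc), an angle of θ arcsec spans θ·d AU: s = 17.8 × 150.38 = 2676.8 AU.
= 2676.8 × 1.496 × 10⁸ km = 4.0045 × 10^11 km.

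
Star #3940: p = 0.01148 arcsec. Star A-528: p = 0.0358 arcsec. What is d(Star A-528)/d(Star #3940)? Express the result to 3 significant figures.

Since d = 1/p, d_B/d_A = p_A/p_B.
= 0.01148 / 0.0358 = 0.32067.

0.321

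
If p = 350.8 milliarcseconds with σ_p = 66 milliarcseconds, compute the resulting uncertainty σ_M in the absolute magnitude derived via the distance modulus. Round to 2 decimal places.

σ_M = 0.41 mag

M = m − 5 log₁₀ d + 5 = m + 5 log₁₀ p + 5, so ∂M/∂p = 5/(p ln 10).
σ_M = (5/ln 10) · (σ_p/p) = 2.1715 × 66/350.8 = 2.1715 × 0.18814 = 0.40855.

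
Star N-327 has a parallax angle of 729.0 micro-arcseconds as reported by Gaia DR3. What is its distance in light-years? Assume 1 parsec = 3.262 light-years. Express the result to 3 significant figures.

4470 light years

p = 729.0 micro-arcseconds = 0.0007290 arcsec.
d = 1/p = 1/0.0007290 = 1371.7 pc.
In light-years: 1371.7 × 3.262 = 4474.5 ly.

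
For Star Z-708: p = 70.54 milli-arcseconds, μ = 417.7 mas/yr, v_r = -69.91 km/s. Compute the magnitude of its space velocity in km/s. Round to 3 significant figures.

d = 1/p = 1/0.07054″ = 14.176 pc.
μ = 417.7 mas/yr = 0.4177 ″/yr.
v_t = 4.740 μ d = 4.740 × 0.4177 × 14.176 = 28.067 km/s.
v = √(v_r² + v_t²) = √((-69.91)² + 28.067²) = √5675.16 = 75.334 km/s.

75.3 km/s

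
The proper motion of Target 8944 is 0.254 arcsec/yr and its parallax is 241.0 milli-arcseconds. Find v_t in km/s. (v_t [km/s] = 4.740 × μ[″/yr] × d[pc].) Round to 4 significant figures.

d = 1/p = 1/0.2410″ = 4.1494 pc.
v_t = 4.74 × μ × d = 4.74 × 0.254 × 4.1494 = 4.9957 km/s.

4.996 km/s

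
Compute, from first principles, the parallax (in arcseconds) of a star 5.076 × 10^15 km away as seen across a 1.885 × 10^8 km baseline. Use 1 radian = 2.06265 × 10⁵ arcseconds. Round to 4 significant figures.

θ ≈ B/d = (1.885 × 10^8) / (5.076 × 10^15) = 3.7136 × 10^-8 rad.
In arcseconds: 3.7136 × 10^-8 × 206265 = 0.0076599″.

0.007660 arcsec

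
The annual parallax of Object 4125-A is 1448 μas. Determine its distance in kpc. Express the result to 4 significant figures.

0.6906 kpc

p = 1448 μas = 0.001448 arcsec.
d = 1/p = 1/0.001448 = 690.61 pc.
= 0.69061 kpc.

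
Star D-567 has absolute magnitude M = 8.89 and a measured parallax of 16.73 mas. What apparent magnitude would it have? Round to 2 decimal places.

d = 1/p = 1/0.01673″ = 59.773 pc.
m − M = 5 log₁₀ d − 5 = 5 log₁₀(59.773) − 5 = 8.8825 − 5 = 3.8825.
m = M + (m − M) = 8.89 + 3.8825 = 12.77.

m = 12.77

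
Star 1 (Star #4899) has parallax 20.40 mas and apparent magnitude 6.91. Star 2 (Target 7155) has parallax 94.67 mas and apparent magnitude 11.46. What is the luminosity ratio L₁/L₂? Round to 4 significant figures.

d₁ = 1/p₁ = 1/0.02040″ = 49.02 pc; d₂ = 1/p₂ = 1/0.09467″ = 10.563 pc.
M₁ = m₁ − 5 log₁₀ d₁ + 5 = 6.91 − 8.4519 + 5 = 3.4581.
M₂ = 11.46 − 5.1189 + 5 = 11.3411.
L₁/L₂ = 10^(0.4(M₂ − M₁)) = 10^(0.4 × 7.8830) = 10^3.15320 = 1423.

L₁/L₂ = 1423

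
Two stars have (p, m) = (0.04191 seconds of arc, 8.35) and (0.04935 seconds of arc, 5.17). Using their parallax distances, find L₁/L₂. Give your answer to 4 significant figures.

L₁/L₂ = 0.07412

d₁ = 1/p₁ = 1/0.04191″ = 23.861 pc; d₂ = 1/p₂ = 1/0.04935″ = 20.263 pc.
M₁ = m₁ − 5 log₁₀ d₁ + 5 = 8.35 − 6.8884 + 5 = 6.4616.
M₂ = 5.17 − 6.5335 + 5 = 3.6365.
L₁/L₂ = 10^(0.4(M₂ − M₁)) = 10^(0.4 × (-2.8251)) = 10^(-1.13004) = 0.074124.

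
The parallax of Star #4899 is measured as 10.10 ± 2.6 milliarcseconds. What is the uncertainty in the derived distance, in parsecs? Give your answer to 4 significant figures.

25.49 pc

d = 1/p, so σ_d = σ_p / p².
σ_d = 0.00260 / (0.01010)² = 0.00260 / 0.00010201 = 25.488 pc.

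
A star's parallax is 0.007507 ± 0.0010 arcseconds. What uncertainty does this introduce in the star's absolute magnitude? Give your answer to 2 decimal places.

M = m − 5 log₁₀ d + 5 = m + 5 log₁₀ p + 5, so ∂M/∂p = 5/(p ln 10).
σ_M = (5/ln 10) · (σ_p/p) = 2.1715 × 0.0010/0.007507 = 2.1715 × 0.13321 = 0.28927.

σ_M = 0.29 mag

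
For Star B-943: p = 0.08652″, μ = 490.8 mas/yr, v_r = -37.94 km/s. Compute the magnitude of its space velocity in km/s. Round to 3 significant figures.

46.5 km/s

d = 1/p = 1/0.08652″ = 11.558 pc.
μ = 490.8 mas/yr = 0.4908 ″/yr.
v_t = 4.740 μ d = 4.740 × 0.4908 × 11.558 = 26.888 km/s.
v = √(v_r² + v_t²) = √((-37.94)² + 26.888²) = √2162.41 = 46.502 km/s.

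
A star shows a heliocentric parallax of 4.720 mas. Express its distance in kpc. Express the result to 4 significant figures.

0.2119 kpc

p = 4.720 mas = 0.004720 arcsec.
d = 1/p = 1/0.004720 = 211.86 pc.
= 0.21186 kpc.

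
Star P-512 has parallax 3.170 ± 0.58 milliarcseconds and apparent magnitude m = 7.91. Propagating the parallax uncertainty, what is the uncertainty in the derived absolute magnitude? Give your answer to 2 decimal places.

σ_M = 0.40 mag

M = m − 5 log₁₀ d + 5 = m + 5 log₁₀ p + 5, so ∂M/∂p = 5/(p ln 10).
σ_M = (5/ln 10) · (σ_p/p) = 2.1715 × 0.58/3.170 = 2.1715 × 0.18297 = 0.39732.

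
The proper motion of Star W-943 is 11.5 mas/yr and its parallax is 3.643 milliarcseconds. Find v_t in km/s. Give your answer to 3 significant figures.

15.0 km/s

d = 1/p = 1/0.003643″ = 274.5 pc.
μ = 11.5 mas/yr = 0.0115 ″/yr.
v_t = 4.74 × μ × d = 4.74 × 0.0115 × 274.5 = 14.963 km/s.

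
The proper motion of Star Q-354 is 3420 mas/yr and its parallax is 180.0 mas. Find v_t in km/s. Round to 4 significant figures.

d = 1/p = 1/0.1800″ = 5.5556 pc.
μ = 3420 mas/yr = 3.42 ″/yr.
v_t = 4.74 × μ × d = 4.74 × 3.42 × 5.5556 = 90.061 km/s.

90.06 km/s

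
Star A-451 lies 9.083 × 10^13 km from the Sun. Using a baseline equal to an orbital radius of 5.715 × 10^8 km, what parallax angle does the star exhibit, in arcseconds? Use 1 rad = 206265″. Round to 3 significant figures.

θ ≈ B/d = (5.715 × 10^8) / (9.083 × 10^13) = 6.2920 × 10^-6 rad.
In arcseconds: 6.2920 × 10^-6 × 206265 = 1.2978″.

1.30 arcsec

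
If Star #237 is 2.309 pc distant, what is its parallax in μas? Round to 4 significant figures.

433100 μas

p = 1/d = 1/2.309 = 0.43309 arcsec.
= 0.43309 × 10⁶ = 4.3309 × 10^5 μas.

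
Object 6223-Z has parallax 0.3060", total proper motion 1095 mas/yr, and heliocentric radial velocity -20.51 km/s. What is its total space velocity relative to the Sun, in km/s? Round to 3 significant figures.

26.6 km/s

d = 1/p = 1/0.3060″ = 3.268 pc.
μ = 1095 mas/yr = 1.095 ″/yr.
v_t = 4.740 μ d = 4.740 × 1.095 × 3.268 = 16.962 km/s.
v = √(v_r² + v_t²) = √((-20.51)² + 16.962²) = √708.37 = 26.615 km/s.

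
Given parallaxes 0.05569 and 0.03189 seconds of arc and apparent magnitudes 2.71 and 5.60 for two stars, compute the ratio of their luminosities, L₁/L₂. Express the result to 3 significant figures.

d₁ = 1/p₁ = 1/0.05569″ = 17.957 pc; d₂ = 1/p₂ = 1/0.03189″ = 31.358 pc.
M₁ = m₁ − 5 log₁₀ d₁ + 5 = 2.71 − 6.2712 + 5 = 1.4388.
M₂ = 5.60 − 7.4817 + 5 = 3.1183.
L₁/L₂ = 10^(0.4(M₂ − M₁)) = 10^(0.4 × 1.6795) = 10^0.67180 = 4.6968.

L₁/L₂ = 4.70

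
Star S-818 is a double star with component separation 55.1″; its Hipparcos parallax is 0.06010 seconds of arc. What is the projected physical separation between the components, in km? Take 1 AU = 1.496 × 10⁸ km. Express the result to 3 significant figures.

d = 1/p = 1/0.06010″ = 16.639 pc.
At distance d (pc), an angle of θ arcsec spans θ·d AU: s = 55.1 × 16.639 = 916.81 AU.
= 916.81 × 1.496 × 10⁸ km = 1.3715 × 10^11 km.

1.37 × 10^11 km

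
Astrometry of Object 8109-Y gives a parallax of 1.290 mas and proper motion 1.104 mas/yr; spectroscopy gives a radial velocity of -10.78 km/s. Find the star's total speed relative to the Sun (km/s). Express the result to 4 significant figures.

d = 1/p = 1/0.001290″ = 775.19 pc.
μ = 1.104 mas/yr = 0.001104 ″/yr.
v_t = 4.740 μ d = 4.740 × 0.001104 × 775.19 = 4.0565 km/s.
v = √(v_r² + v_t²) = √((-10.78)² + 4.0565²) = √132.664 = 11.518 km/s.

11.52 km/s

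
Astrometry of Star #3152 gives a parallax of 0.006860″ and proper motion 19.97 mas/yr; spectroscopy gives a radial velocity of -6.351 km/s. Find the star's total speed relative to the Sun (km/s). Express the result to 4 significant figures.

15.19 km/s

d = 1/p = 1/0.006860″ = 145.77 pc.
μ = 19.97 mas/yr = 0.01997 ″/yr.
v_t = 4.740 μ d = 4.740 × 0.01997 × 145.77 = 13.798 km/s.
v = √(v_r² + v_t²) = √((-6.351)² + 13.798²) = √230.72 = 15.189 km/s.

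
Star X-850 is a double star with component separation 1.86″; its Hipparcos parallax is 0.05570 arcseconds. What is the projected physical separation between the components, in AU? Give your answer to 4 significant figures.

d = 1/p = 1/0.05570″ = 17.953 pc.
At distance d (pc), an angle of θ arcsec spans θ·d AU: s = 1.86 × 17.953 = 33.393 AU.

33.39 AU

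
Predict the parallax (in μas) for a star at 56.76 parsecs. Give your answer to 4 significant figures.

p = 1/d = 1/56.76 = 0.017618 arcsec.
= 0.017618 × 10⁶ = 17618 μas.

17620 μas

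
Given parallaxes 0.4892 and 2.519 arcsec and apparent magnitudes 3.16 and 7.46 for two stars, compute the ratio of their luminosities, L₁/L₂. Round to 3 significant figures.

L₁/L₂ = 1390

d₁ = 1/p₁ = 1/0.4892″ = 2.0442 pc; d₂ = 1/p₂ = 1/2.519″ = 0.39698 pc.
M₁ = m₁ − 5 log₁₀ d₁ + 5 = 3.16 − 1.5526 + 5 = 6.6074.
M₂ = 7.46 − (-2.0062) + 5 = 14.4662.
L₁/L₂ = 10^(0.4(M₂ − M₁)) = 10^(0.4 × 7.8588) = 10^3.14352 = 1391.6.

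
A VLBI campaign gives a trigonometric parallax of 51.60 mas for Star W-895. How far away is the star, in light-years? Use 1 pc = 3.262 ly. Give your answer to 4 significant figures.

63.22 light years

p = 51.60 mas = 0.05160 arcsec.
d = 1/p = 1/0.05160 = 19.38 pc.
In light-years: 19.38 × 3.262 = 63.218 ly.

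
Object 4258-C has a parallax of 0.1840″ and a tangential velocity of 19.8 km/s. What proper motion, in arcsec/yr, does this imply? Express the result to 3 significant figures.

0.769 arcsec/yr

d = 1/p = 1/0.1840″ = 5.4348 pc.
μ = v_t / (4.74 d) = 19.8 / (4.74 × 5.4348) = 19.8 / 25.761 = 0.7686 ″/yr.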